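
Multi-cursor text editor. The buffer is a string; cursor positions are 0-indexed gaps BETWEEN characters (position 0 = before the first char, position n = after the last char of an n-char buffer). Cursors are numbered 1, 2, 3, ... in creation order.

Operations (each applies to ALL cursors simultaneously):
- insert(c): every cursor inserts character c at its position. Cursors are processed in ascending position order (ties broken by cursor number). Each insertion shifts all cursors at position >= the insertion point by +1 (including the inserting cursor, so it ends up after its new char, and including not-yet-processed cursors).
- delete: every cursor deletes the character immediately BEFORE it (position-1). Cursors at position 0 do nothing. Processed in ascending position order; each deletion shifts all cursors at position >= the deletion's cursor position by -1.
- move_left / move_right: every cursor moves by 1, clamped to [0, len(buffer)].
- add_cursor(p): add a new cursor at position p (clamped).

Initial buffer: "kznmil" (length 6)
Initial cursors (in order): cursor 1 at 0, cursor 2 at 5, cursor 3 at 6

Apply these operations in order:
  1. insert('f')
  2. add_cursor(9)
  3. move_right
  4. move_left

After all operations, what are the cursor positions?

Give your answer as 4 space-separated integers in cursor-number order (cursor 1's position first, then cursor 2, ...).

After op 1 (insert('f')): buffer="fkznmiflf" (len 9), cursors c1@1 c2@7 c3@9, authorship 1.....2.3
After op 2 (add_cursor(9)): buffer="fkznmiflf" (len 9), cursors c1@1 c2@7 c3@9 c4@9, authorship 1.....2.3
After op 3 (move_right): buffer="fkznmiflf" (len 9), cursors c1@2 c2@8 c3@9 c4@9, authorship 1.....2.3
After op 4 (move_left): buffer="fkznmiflf" (len 9), cursors c1@1 c2@7 c3@8 c4@8, authorship 1.....2.3

Answer: 1 7 8 8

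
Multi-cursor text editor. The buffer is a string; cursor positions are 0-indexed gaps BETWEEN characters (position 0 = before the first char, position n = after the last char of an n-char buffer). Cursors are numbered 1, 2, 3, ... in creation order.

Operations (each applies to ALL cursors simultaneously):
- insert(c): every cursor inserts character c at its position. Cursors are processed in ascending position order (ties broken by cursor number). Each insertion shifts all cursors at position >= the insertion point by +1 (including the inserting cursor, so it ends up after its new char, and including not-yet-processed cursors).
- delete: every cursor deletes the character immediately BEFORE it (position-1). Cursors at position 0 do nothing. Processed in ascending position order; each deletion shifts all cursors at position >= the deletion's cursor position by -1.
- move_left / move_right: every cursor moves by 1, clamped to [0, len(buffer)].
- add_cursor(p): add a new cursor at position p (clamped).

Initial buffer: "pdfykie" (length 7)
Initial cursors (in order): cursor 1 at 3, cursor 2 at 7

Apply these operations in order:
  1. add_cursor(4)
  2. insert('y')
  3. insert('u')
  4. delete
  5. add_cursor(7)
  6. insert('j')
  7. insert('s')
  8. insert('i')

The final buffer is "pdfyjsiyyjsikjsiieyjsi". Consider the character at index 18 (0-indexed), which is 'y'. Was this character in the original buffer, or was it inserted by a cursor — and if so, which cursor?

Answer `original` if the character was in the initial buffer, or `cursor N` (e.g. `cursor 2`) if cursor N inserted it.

After op 1 (add_cursor(4)): buffer="pdfykie" (len 7), cursors c1@3 c3@4 c2@7, authorship .......
After op 2 (insert('y')): buffer="pdfyyykiey" (len 10), cursors c1@4 c3@6 c2@10, authorship ...1.3...2
After op 3 (insert('u')): buffer="pdfyuyyukieyu" (len 13), cursors c1@5 c3@8 c2@13, authorship ...11.33...22
After op 4 (delete): buffer="pdfyyykiey" (len 10), cursors c1@4 c3@6 c2@10, authorship ...1.3...2
After op 5 (add_cursor(7)): buffer="pdfyyykiey" (len 10), cursors c1@4 c3@6 c4@7 c2@10, authorship ...1.3...2
After op 6 (insert('j')): buffer="pdfyjyyjkjieyj" (len 14), cursors c1@5 c3@8 c4@10 c2@14, authorship ...11.33.4..22
After op 7 (insert('s')): buffer="pdfyjsyyjskjsieyjs" (len 18), cursors c1@6 c3@10 c4@13 c2@18, authorship ...111.333.44..222
After op 8 (insert('i')): buffer="pdfyjsiyyjsikjsiieyjsi" (len 22), cursors c1@7 c3@12 c4@16 c2@22, authorship ...1111.3333.444..2222
Authorship (.=original, N=cursor N): . . . 1 1 1 1 . 3 3 3 3 . 4 4 4 . . 2 2 2 2
Index 18: author = 2

Answer: cursor 2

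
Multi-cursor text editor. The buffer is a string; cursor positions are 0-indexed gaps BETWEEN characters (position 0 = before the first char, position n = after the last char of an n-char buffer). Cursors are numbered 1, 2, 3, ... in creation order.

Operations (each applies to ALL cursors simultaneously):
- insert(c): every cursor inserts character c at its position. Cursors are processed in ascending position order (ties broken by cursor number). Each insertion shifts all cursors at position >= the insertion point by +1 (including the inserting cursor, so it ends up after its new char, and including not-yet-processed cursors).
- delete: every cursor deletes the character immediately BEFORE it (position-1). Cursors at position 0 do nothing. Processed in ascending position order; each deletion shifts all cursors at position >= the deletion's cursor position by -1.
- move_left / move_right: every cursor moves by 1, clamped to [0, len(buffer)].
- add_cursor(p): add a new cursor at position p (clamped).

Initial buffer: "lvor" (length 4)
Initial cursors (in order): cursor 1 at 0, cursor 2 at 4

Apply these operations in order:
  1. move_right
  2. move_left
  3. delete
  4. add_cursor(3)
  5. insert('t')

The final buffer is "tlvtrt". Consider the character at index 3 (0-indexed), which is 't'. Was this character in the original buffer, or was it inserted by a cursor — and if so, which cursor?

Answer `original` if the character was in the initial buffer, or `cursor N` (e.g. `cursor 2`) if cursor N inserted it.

Answer: cursor 2

Derivation:
After op 1 (move_right): buffer="lvor" (len 4), cursors c1@1 c2@4, authorship ....
After op 2 (move_left): buffer="lvor" (len 4), cursors c1@0 c2@3, authorship ....
After op 3 (delete): buffer="lvr" (len 3), cursors c1@0 c2@2, authorship ...
After op 4 (add_cursor(3)): buffer="lvr" (len 3), cursors c1@0 c2@2 c3@3, authorship ...
After op 5 (insert('t')): buffer="tlvtrt" (len 6), cursors c1@1 c2@4 c3@6, authorship 1..2.3
Authorship (.=original, N=cursor N): 1 . . 2 . 3
Index 3: author = 2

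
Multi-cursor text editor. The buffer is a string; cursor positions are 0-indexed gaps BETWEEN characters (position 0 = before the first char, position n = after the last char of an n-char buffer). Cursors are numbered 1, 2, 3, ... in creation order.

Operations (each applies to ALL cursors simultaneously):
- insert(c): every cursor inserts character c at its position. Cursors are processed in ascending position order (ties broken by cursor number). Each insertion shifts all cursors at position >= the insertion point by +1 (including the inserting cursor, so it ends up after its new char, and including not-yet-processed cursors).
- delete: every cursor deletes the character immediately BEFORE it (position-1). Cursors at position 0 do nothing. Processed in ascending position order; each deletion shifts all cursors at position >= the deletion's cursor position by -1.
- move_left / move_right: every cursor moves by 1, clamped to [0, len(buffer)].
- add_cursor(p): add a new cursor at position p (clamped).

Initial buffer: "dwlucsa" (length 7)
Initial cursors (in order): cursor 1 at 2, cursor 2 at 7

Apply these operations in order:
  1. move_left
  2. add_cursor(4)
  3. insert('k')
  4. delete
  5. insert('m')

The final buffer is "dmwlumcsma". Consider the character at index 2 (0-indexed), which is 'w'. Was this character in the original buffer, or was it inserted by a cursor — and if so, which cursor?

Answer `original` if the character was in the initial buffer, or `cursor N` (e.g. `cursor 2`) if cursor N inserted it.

Answer: original

Derivation:
After op 1 (move_left): buffer="dwlucsa" (len 7), cursors c1@1 c2@6, authorship .......
After op 2 (add_cursor(4)): buffer="dwlucsa" (len 7), cursors c1@1 c3@4 c2@6, authorship .......
After op 3 (insert('k')): buffer="dkwlukcska" (len 10), cursors c1@2 c3@6 c2@9, authorship .1...3..2.
After op 4 (delete): buffer="dwlucsa" (len 7), cursors c1@1 c3@4 c2@6, authorship .......
After op 5 (insert('m')): buffer="dmwlumcsma" (len 10), cursors c1@2 c3@6 c2@9, authorship .1...3..2.
Authorship (.=original, N=cursor N): . 1 . . . 3 . . 2 .
Index 2: author = original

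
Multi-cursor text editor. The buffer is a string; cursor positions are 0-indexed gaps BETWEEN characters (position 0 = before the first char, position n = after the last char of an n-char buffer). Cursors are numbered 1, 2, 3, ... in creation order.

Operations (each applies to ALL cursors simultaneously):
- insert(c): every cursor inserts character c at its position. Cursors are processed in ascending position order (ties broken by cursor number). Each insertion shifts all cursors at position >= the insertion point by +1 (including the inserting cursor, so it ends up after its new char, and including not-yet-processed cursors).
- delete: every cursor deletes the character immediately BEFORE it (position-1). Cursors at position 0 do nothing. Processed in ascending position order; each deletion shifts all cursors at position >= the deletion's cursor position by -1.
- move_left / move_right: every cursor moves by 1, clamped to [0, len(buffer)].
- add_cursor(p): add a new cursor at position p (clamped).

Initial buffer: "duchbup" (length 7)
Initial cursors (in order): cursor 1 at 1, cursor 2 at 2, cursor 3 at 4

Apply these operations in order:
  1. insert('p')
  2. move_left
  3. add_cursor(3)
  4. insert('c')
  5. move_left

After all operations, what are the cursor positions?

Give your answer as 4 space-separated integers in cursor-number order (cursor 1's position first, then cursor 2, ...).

Answer: 1 5 9 5

Derivation:
After op 1 (insert('p')): buffer="dpupchpbup" (len 10), cursors c1@2 c2@4 c3@7, authorship .1.2..3...
After op 2 (move_left): buffer="dpupchpbup" (len 10), cursors c1@1 c2@3 c3@6, authorship .1.2..3...
After op 3 (add_cursor(3)): buffer="dpupchpbup" (len 10), cursors c1@1 c2@3 c4@3 c3@6, authorship .1.2..3...
After op 4 (insert('c')): buffer="dcpuccpchcpbup" (len 14), cursors c1@2 c2@6 c4@6 c3@10, authorship .11.242..33...
After op 5 (move_left): buffer="dcpuccpchcpbup" (len 14), cursors c1@1 c2@5 c4@5 c3@9, authorship .11.242..33...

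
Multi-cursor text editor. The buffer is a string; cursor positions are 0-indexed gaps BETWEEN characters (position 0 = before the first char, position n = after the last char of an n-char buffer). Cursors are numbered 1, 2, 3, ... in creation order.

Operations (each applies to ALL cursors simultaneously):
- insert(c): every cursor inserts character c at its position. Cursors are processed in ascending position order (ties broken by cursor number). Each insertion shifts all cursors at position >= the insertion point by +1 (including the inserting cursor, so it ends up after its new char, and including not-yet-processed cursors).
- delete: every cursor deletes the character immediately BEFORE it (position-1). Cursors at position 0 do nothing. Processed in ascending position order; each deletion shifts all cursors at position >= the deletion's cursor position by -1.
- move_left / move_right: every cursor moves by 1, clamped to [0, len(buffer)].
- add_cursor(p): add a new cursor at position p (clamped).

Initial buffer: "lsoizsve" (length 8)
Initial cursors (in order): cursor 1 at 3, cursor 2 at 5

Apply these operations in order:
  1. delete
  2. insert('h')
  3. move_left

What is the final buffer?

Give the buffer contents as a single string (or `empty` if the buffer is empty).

After op 1 (delete): buffer="lsisve" (len 6), cursors c1@2 c2@3, authorship ......
After op 2 (insert('h')): buffer="lshihsve" (len 8), cursors c1@3 c2@5, authorship ..1.2...
After op 3 (move_left): buffer="lshihsve" (len 8), cursors c1@2 c2@4, authorship ..1.2...

Answer: lshihsve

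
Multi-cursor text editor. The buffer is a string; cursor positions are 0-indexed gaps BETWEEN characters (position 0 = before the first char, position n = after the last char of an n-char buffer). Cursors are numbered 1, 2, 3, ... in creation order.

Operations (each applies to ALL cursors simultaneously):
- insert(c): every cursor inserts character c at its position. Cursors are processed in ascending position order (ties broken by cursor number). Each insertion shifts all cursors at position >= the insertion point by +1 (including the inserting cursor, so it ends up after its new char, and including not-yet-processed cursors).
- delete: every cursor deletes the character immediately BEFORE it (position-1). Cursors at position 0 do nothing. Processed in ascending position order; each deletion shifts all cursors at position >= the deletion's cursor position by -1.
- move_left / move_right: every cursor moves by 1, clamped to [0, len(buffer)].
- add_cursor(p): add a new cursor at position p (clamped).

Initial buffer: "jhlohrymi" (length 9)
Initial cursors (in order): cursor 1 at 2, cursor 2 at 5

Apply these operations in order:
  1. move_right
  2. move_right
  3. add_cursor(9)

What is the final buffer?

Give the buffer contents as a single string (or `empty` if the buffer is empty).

Answer: jhlohrymi

Derivation:
After op 1 (move_right): buffer="jhlohrymi" (len 9), cursors c1@3 c2@6, authorship .........
After op 2 (move_right): buffer="jhlohrymi" (len 9), cursors c1@4 c2@7, authorship .........
After op 3 (add_cursor(9)): buffer="jhlohrymi" (len 9), cursors c1@4 c2@7 c3@9, authorship .........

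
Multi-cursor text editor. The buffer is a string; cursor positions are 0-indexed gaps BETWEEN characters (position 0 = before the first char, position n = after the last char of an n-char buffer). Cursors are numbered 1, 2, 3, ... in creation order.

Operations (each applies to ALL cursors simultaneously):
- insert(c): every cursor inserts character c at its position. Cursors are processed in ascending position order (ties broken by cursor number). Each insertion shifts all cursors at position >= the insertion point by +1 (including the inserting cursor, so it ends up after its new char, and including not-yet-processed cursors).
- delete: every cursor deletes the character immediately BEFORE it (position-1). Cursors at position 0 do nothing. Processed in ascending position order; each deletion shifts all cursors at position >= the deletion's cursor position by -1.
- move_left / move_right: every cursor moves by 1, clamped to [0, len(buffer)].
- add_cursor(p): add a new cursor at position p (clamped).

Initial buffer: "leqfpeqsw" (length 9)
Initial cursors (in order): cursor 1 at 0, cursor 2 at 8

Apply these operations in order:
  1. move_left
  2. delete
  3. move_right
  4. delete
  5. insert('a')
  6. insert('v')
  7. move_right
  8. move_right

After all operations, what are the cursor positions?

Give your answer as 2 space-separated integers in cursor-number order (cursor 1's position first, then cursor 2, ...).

After op 1 (move_left): buffer="leqfpeqsw" (len 9), cursors c1@0 c2@7, authorship .........
After op 2 (delete): buffer="leqfpesw" (len 8), cursors c1@0 c2@6, authorship ........
After op 3 (move_right): buffer="leqfpesw" (len 8), cursors c1@1 c2@7, authorship ........
After op 4 (delete): buffer="eqfpew" (len 6), cursors c1@0 c2@5, authorship ......
After op 5 (insert('a')): buffer="aeqfpeaw" (len 8), cursors c1@1 c2@7, authorship 1.....2.
After op 6 (insert('v')): buffer="aveqfpeavw" (len 10), cursors c1@2 c2@9, authorship 11.....22.
After op 7 (move_right): buffer="aveqfpeavw" (len 10), cursors c1@3 c2@10, authorship 11.....22.
After op 8 (move_right): buffer="aveqfpeavw" (len 10), cursors c1@4 c2@10, authorship 11.....22.

Answer: 4 10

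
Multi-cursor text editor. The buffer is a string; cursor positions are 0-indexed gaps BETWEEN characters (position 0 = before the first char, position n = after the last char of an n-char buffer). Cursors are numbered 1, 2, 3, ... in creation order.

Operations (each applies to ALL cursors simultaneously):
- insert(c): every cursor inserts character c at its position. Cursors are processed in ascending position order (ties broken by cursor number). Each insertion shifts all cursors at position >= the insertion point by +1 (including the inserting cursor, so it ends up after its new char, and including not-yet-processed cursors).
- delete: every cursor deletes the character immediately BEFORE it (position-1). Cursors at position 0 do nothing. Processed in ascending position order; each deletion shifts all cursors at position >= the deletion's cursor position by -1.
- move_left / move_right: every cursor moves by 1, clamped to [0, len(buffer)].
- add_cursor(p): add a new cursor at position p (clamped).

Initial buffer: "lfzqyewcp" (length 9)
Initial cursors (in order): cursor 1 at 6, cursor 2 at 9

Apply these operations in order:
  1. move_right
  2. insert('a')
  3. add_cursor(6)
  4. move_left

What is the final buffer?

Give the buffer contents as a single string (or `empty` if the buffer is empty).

After op 1 (move_right): buffer="lfzqyewcp" (len 9), cursors c1@7 c2@9, authorship .........
After op 2 (insert('a')): buffer="lfzqyewacpa" (len 11), cursors c1@8 c2@11, authorship .......1..2
After op 3 (add_cursor(6)): buffer="lfzqyewacpa" (len 11), cursors c3@6 c1@8 c2@11, authorship .......1..2
After op 4 (move_left): buffer="lfzqyewacpa" (len 11), cursors c3@5 c1@7 c2@10, authorship .......1..2

Answer: lfzqyewacpa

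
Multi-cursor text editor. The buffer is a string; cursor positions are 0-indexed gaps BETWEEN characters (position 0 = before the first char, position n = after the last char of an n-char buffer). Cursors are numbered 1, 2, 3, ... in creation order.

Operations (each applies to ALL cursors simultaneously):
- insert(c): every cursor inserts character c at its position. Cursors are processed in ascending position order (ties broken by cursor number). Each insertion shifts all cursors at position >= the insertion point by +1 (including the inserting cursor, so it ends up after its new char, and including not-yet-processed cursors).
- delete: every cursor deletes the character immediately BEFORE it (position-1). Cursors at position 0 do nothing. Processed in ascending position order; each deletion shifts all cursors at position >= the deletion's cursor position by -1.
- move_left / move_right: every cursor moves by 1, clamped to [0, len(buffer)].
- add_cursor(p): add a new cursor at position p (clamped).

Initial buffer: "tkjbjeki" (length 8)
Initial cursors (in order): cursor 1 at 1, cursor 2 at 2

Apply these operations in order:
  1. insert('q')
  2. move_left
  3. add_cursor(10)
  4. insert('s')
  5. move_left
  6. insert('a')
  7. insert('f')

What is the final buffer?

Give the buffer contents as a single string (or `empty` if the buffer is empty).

Answer: tafsqkafsqjbjekiafs

Derivation:
After op 1 (insert('q')): buffer="tqkqjbjeki" (len 10), cursors c1@2 c2@4, authorship .1.2......
After op 2 (move_left): buffer="tqkqjbjeki" (len 10), cursors c1@1 c2@3, authorship .1.2......
After op 3 (add_cursor(10)): buffer="tqkqjbjeki" (len 10), cursors c1@1 c2@3 c3@10, authorship .1.2......
After op 4 (insert('s')): buffer="tsqksqjbjekis" (len 13), cursors c1@2 c2@5 c3@13, authorship .11.22......3
After op 5 (move_left): buffer="tsqksqjbjekis" (len 13), cursors c1@1 c2@4 c3@12, authorship .11.22......3
After op 6 (insert('a')): buffer="tasqkasqjbjekias" (len 16), cursors c1@2 c2@6 c3@15, authorship .111.222......33
After op 7 (insert('f')): buffer="tafsqkafsqjbjekiafs" (len 19), cursors c1@3 c2@8 c3@18, authorship .1111.2222......333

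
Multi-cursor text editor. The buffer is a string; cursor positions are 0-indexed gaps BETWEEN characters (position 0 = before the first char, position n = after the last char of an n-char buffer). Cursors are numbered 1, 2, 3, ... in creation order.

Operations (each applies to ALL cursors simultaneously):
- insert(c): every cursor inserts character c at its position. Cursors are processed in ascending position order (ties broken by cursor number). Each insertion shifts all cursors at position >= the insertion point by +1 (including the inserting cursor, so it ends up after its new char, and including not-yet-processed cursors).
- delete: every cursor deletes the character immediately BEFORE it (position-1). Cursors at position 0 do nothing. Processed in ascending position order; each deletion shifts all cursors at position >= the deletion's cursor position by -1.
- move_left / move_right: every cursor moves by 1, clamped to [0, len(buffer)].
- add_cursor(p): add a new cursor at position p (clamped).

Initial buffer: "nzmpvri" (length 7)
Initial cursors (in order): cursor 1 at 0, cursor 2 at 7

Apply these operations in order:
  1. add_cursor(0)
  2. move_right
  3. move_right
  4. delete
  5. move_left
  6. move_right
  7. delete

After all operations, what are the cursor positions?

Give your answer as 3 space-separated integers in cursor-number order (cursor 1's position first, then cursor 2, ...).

After op 1 (add_cursor(0)): buffer="nzmpvri" (len 7), cursors c1@0 c3@0 c2@7, authorship .......
After op 2 (move_right): buffer="nzmpvri" (len 7), cursors c1@1 c3@1 c2@7, authorship .......
After op 3 (move_right): buffer="nzmpvri" (len 7), cursors c1@2 c3@2 c2@7, authorship .......
After op 4 (delete): buffer="mpvr" (len 4), cursors c1@0 c3@0 c2@4, authorship ....
After op 5 (move_left): buffer="mpvr" (len 4), cursors c1@0 c3@0 c2@3, authorship ....
After op 6 (move_right): buffer="mpvr" (len 4), cursors c1@1 c3@1 c2@4, authorship ....
After op 7 (delete): buffer="pv" (len 2), cursors c1@0 c3@0 c2@2, authorship ..

Answer: 0 2 0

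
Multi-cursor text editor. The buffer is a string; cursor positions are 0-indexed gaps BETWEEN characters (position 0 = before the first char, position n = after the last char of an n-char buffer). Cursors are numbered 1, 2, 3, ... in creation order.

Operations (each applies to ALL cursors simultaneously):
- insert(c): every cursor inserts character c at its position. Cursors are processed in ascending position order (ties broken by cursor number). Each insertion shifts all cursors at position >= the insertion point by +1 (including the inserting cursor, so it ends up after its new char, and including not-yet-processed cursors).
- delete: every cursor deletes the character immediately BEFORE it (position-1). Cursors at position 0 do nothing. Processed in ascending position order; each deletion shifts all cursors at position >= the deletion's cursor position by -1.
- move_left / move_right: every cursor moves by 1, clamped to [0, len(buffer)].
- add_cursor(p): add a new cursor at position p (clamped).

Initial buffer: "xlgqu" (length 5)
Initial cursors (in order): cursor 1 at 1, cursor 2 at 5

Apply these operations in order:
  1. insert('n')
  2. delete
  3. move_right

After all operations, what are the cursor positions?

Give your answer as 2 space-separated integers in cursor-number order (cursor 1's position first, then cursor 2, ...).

After op 1 (insert('n')): buffer="xnlgqun" (len 7), cursors c1@2 c2@7, authorship .1....2
After op 2 (delete): buffer="xlgqu" (len 5), cursors c1@1 c2@5, authorship .....
After op 3 (move_right): buffer="xlgqu" (len 5), cursors c1@2 c2@5, authorship .....

Answer: 2 5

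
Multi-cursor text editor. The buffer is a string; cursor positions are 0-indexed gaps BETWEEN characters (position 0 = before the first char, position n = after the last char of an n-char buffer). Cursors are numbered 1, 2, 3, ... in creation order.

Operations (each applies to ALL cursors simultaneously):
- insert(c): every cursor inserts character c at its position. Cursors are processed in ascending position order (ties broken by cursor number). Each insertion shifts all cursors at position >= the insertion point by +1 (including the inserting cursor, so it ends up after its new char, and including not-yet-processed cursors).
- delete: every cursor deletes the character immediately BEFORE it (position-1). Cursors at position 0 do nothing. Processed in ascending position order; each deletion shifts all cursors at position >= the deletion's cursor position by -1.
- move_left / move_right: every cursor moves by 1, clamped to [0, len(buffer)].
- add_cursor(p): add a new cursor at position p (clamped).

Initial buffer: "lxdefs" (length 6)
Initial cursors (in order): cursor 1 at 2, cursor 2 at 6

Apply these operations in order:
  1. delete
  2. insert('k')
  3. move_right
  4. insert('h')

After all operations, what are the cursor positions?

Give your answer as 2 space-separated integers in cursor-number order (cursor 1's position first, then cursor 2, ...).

Answer: 4 8

Derivation:
After op 1 (delete): buffer="ldef" (len 4), cursors c1@1 c2@4, authorship ....
After op 2 (insert('k')): buffer="lkdefk" (len 6), cursors c1@2 c2@6, authorship .1...2
After op 3 (move_right): buffer="lkdefk" (len 6), cursors c1@3 c2@6, authorship .1...2
After op 4 (insert('h')): buffer="lkdhefkh" (len 8), cursors c1@4 c2@8, authorship .1.1..22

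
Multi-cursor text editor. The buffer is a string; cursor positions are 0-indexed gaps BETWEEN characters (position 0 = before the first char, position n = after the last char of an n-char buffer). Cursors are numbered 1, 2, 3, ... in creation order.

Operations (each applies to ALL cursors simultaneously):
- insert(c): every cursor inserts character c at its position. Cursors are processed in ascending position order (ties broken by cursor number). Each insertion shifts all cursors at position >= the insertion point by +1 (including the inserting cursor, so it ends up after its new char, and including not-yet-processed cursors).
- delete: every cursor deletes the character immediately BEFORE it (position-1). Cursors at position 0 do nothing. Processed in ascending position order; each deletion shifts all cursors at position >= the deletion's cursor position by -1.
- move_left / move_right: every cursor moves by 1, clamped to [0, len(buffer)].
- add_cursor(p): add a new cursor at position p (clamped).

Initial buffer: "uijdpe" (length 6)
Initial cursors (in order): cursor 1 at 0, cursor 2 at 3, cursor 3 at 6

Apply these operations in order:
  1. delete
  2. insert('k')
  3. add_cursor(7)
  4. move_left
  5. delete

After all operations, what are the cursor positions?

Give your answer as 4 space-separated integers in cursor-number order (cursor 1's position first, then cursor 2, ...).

Answer: 0 2 3 3

Derivation:
After op 1 (delete): buffer="uidp" (len 4), cursors c1@0 c2@2 c3@4, authorship ....
After op 2 (insert('k')): buffer="kuikdpk" (len 7), cursors c1@1 c2@4 c3@7, authorship 1..2..3
After op 3 (add_cursor(7)): buffer="kuikdpk" (len 7), cursors c1@1 c2@4 c3@7 c4@7, authorship 1..2..3
After op 4 (move_left): buffer="kuikdpk" (len 7), cursors c1@0 c2@3 c3@6 c4@6, authorship 1..2..3
After op 5 (delete): buffer="kukk" (len 4), cursors c1@0 c2@2 c3@3 c4@3, authorship 1.23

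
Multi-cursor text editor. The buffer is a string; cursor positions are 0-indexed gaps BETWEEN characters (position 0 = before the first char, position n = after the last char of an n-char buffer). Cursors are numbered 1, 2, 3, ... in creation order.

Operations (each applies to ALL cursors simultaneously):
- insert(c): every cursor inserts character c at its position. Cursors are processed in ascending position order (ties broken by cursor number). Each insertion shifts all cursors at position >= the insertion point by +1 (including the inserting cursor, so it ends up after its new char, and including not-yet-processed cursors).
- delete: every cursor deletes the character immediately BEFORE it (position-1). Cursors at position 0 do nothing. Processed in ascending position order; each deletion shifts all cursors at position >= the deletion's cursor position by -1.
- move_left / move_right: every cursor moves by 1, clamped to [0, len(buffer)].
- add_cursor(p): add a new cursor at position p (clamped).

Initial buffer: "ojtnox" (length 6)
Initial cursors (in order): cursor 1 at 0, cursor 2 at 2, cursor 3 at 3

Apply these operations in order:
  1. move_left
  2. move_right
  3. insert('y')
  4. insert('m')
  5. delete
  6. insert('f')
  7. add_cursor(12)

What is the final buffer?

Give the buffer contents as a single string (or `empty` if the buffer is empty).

After op 1 (move_left): buffer="ojtnox" (len 6), cursors c1@0 c2@1 c3@2, authorship ......
After op 2 (move_right): buffer="ojtnox" (len 6), cursors c1@1 c2@2 c3@3, authorship ......
After op 3 (insert('y')): buffer="oyjytynox" (len 9), cursors c1@2 c2@4 c3@6, authorship .1.2.3...
After op 4 (insert('m')): buffer="oymjymtymnox" (len 12), cursors c1@3 c2@6 c3@9, authorship .11.22.33...
After op 5 (delete): buffer="oyjytynox" (len 9), cursors c1@2 c2@4 c3@6, authorship .1.2.3...
After op 6 (insert('f')): buffer="oyfjyftyfnox" (len 12), cursors c1@3 c2@6 c3@9, authorship .11.22.33...
After op 7 (add_cursor(12)): buffer="oyfjyftyfnox" (len 12), cursors c1@3 c2@6 c3@9 c4@12, authorship .11.22.33...

Answer: oyfjyftyfnox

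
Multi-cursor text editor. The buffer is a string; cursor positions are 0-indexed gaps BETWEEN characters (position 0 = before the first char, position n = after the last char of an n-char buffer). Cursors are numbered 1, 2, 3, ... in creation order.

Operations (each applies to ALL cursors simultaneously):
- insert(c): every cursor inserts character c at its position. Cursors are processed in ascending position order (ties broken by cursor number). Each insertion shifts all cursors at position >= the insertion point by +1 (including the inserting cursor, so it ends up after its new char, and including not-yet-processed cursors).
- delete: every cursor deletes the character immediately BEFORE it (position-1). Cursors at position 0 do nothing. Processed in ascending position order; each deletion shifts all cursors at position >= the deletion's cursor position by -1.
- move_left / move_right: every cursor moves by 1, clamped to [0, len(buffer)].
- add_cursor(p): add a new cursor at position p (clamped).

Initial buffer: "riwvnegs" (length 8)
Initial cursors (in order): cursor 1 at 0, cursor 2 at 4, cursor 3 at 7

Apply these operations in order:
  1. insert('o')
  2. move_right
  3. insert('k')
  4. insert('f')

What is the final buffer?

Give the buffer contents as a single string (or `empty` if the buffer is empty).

After op 1 (insert('o')): buffer="oriwvonegos" (len 11), cursors c1@1 c2@6 c3@10, authorship 1....2...3.
After op 2 (move_right): buffer="oriwvonegos" (len 11), cursors c1@2 c2@7 c3@11, authorship 1....2...3.
After op 3 (insert('k')): buffer="orkiwvonkegosk" (len 14), cursors c1@3 c2@9 c3@14, authorship 1.1...2.2..3.3
After op 4 (insert('f')): buffer="orkfiwvonkfegoskf" (len 17), cursors c1@4 c2@11 c3@17, authorship 1.11...2.22..3.33

Answer: orkfiwvonkfegoskf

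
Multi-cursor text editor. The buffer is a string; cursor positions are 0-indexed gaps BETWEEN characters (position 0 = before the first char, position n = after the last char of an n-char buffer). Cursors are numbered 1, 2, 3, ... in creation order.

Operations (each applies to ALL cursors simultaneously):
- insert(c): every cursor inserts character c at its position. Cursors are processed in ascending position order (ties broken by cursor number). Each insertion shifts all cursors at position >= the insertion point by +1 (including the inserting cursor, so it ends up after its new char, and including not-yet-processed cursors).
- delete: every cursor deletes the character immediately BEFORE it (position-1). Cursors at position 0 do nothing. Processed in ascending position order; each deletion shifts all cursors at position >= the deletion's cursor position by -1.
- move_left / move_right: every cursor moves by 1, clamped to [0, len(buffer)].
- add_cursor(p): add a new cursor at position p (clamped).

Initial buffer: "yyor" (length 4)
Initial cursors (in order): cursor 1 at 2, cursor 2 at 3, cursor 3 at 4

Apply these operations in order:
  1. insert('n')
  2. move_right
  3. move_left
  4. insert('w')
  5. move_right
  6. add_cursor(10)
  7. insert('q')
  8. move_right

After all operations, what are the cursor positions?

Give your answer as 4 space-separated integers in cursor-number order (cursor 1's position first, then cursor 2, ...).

Answer: 7 11 14 14

Derivation:
After op 1 (insert('n')): buffer="yynonrn" (len 7), cursors c1@3 c2@5 c3@7, authorship ..1.2.3
After op 2 (move_right): buffer="yynonrn" (len 7), cursors c1@4 c2@6 c3@7, authorship ..1.2.3
After op 3 (move_left): buffer="yynonrn" (len 7), cursors c1@3 c2@5 c3@6, authorship ..1.2.3
After op 4 (insert('w')): buffer="yynwonwrwn" (len 10), cursors c1@4 c2@7 c3@9, authorship ..11.22.33
After op 5 (move_right): buffer="yynwonwrwn" (len 10), cursors c1@5 c2@8 c3@10, authorship ..11.22.33
After op 6 (add_cursor(10)): buffer="yynwonwrwn" (len 10), cursors c1@5 c2@8 c3@10 c4@10, authorship ..11.22.33
After op 7 (insert('q')): buffer="yynwoqnwrqwnqq" (len 14), cursors c1@6 c2@10 c3@14 c4@14, authorship ..11.122.23334
After op 8 (move_right): buffer="yynwoqnwrqwnqq" (len 14), cursors c1@7 c2@11 c3@14 c4@14, authorship ..11.122.23334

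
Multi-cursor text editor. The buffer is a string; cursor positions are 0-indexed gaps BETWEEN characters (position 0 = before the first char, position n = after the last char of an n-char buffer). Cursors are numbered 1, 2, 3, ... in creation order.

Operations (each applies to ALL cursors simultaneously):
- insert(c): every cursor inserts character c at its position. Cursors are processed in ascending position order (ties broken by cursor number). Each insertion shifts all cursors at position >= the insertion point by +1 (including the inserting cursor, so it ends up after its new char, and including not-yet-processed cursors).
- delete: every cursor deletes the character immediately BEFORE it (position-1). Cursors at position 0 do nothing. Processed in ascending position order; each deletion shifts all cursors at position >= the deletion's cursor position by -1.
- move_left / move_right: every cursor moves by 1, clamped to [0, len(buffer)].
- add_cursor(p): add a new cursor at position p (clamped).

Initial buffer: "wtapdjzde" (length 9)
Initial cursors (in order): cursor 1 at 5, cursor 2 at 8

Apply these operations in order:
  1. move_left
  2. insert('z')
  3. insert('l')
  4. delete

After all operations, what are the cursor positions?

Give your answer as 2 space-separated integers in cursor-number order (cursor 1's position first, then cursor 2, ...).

Answer: 5 9

Derivation:
After op 1 (move_left): buffer="wtapdjzde" (len 9), cursors c1@4 c2@7, authorship .........
After op 2 (insert('z')): buffer="wtapzdjzzde" (len 11), cursors c1@5 c2@9, authorship ....1...2..
After op 3 (insert('l')): buffer="wtapzldjzzlde" (len 13), cursors c1@6 c2@11, authorship ....11...22..
After op 4 (delete): buffer="wtapzdjzzde" (len 11), cursors c1@5 c2@9, authorship ....1...2..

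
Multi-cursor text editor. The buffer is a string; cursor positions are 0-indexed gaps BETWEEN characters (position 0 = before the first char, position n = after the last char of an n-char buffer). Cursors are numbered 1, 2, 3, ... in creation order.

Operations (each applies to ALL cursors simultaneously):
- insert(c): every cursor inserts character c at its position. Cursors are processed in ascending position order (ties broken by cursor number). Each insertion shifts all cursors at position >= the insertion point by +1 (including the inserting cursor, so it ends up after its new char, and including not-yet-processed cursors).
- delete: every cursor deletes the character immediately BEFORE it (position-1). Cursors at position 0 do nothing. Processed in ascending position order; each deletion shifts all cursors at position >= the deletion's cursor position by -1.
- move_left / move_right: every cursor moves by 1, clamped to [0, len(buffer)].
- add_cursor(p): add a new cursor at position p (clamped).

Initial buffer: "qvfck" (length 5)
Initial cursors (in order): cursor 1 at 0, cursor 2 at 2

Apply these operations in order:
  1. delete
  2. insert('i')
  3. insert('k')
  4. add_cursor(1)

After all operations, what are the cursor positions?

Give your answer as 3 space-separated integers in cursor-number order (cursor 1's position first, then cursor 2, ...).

After op 1 (delete): buffer="qfck" (len 4), cursors c1@0 c2@1, authorship ....
After op 2 (insert('i')): buffer="iqifck" (len 6), cursors c1@1 c2@3, authorship 1.2...
After op 3 (insert('k')): buffer="ikqikfck" (len 8), cursors c1@2 c2@5, authorship 11.22...
After op 4 (add_cursor(1)): buffer="ikqikfck" (len 8), cursors c3@1 c1@2 c2@5, authorship 11.22...

Answer: 2 5 1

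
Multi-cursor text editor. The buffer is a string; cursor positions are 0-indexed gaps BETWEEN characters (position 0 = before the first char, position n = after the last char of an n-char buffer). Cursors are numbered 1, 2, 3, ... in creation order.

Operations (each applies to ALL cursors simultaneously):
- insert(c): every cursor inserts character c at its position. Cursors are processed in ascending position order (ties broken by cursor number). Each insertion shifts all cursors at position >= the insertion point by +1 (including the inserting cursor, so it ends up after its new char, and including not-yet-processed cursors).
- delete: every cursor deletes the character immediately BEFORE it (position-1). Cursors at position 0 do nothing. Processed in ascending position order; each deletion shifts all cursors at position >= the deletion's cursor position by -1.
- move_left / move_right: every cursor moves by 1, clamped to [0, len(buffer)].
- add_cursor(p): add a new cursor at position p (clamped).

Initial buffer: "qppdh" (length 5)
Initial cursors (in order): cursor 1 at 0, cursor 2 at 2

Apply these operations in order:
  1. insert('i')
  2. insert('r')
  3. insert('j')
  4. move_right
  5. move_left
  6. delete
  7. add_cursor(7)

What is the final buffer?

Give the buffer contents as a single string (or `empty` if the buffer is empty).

After op 1 (insert('i')): buffer="iqpipdh" (len 7), cursors c1@1 c2@4, authorship 1..2...
After op 2 (insert('r')): buffer="irqpirpdh" (len 9), cursors c1@2 c2@6, authorship 11..22...
After op 3 (insert('j')): buffer="irjqpirjpdh" (len 11), cursors c1@3 c2@8, authorship 111..222...
After op 4 (move_right): buffer="irjqpirjpdh" (len 11), cursors c1@4 c2@9, authorship 111..222...
After op 5 (move_left): buffer="irjqpirjpdh" (len 11), cursors c1@3 c2@8, authorship 111..222...
After op 6 (delete): buffer="irqpirpdh" (len 9), cursors c1@2 c2@6, authorship 11..22...
After op 7 (add_cursor(7)): buffer="irqpirpdh" (len 9), cursors c1@2 c2@6 c3@7, authorship 11..22...

Answer: irqpirpdh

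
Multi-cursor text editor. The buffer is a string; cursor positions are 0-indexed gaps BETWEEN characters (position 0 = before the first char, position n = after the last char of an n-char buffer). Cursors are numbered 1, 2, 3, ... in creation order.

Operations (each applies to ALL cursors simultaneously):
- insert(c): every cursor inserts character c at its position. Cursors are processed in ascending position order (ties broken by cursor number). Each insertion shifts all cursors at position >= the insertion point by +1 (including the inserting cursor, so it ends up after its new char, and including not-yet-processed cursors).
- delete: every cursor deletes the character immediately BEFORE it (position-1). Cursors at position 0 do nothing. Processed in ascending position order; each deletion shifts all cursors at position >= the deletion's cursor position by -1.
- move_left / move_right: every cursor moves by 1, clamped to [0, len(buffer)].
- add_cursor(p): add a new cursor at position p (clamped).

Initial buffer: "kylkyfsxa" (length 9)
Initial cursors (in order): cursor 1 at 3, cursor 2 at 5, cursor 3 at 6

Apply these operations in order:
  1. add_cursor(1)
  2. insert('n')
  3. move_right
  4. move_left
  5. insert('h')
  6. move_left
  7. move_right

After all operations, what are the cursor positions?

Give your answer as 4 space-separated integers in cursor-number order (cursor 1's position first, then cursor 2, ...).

Answer: 7 11 14 3

Derivation:
After op 1 (add_cursor(1)): buffer="kylkyfsxa" (len 9), cursors c4@1 c1@3 c2@5 c3@6, authorship .........
After op 2 (insert('n')): buffer="knylnkynfnsxa" (len 13), cursors c4@2 c1@5 c2@8 c3@10, authorship .4..1..2.3...
After op 3 (move_right): buffer="knylnkynfnsxa" (len 13), cursors c4@3 c1@6 c2@9 c3@11, authorship .4..1..2.3...
After op 4 (move_left): buffer="knylnkynfnsxa" (len 13), cursors c4@2 c1@5 c2@8 c3@10, authorship .4..1..2.3...
After op 5 (insert('h')): buffer="knhylnhkynhfnhsxa" (len 17), cursors c4@3 c1@7 c2@11 c3@14, authorship .44..11..22.33...
After op 6 (move_left): buffer="knhylnhkynhfnhsxa" (len 17), cursors c4@2 c1@6 c2@10 c3@13, authorship .44..11..22.33...
After op 7 (move_right): buffer="knhylnhkynhfnhsxa" (len 17), cursors c4@3 c1@7 c2@11 c3@14, authorship .44..11..22.33...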